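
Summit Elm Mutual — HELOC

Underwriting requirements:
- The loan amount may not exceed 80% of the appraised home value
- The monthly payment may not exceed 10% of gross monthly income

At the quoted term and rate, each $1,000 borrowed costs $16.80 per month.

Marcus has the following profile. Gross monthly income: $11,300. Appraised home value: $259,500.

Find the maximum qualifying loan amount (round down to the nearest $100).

Payment cap: 10% × $11,300 = $1,130/month.
At $16.80 per $1,000, that supports 1,130/16.80 × 1,000 ≈ $67,261 → $67,200.
LTV cap: 80% × $259,500 = $207,600 → $207,600.
Binding constraint: payment-to-income.

$67,200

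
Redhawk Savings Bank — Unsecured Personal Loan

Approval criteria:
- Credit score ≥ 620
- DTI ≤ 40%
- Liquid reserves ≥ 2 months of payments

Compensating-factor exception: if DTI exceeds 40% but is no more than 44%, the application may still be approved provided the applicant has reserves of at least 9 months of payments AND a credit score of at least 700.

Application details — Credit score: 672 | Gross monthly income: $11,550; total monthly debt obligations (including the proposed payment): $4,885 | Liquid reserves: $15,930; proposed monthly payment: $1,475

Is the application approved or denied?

Credit score 672 ≥ 620 (meets base)
DTI = 4,885/11,550 = 42.3% > 40% — standard DTI limit exceeded.
Reserves: 15,930 ÷ 1,475 = 10.8 months (meets 2-month minimum)
DTI 42.3% is within the 40%–44% exception band; checking compensating factors.
Reserves 10.8 ≥ 9 months; credit score 672 < 700.
Override conditions not both satisfied; exception does not apply.

Denied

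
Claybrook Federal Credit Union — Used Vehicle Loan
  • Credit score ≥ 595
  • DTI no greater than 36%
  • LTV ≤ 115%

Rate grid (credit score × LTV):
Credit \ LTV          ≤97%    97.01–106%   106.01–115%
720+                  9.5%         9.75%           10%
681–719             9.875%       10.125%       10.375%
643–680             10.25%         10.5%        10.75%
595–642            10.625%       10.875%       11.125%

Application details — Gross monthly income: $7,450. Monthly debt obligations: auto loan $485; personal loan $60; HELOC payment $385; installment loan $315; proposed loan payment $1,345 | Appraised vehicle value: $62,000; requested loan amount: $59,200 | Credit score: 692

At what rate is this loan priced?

9.875%

Credit score 692 ≥ 595; Total monthly debts = (485 + 60 + 385 + 315 + 1,345) = 2,590. DTI = 2,590/7,450 = 34.8% ≤ 36%
LTV = 59,200/62,000 = 95.5% ≤ 115%
Credit 692 → row 681–719; LTV 95.5% → column ≤97%. Grid cell → 9.875%.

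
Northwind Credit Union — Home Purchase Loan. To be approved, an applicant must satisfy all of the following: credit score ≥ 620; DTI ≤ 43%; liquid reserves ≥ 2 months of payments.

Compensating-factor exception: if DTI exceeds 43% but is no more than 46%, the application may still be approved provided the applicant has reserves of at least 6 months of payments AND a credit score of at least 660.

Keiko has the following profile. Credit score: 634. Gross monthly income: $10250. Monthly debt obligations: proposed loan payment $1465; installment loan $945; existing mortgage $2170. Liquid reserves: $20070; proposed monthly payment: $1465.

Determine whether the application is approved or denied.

Denied

Credit score 634 ≥ 620 (meets base)
Total debts = (1,465 + 945 + 2,170) = 4,580. DTI = 4,580/10,250 = 44.7% > 43% — standard DTI limit exceeded.
Liquid reserves cover 20,070/1,465 = 13.7 months — ≥ 2 required
44.7% falls in the override range (43%–46%), so the compensating-factor test applies.
Reserves 13.7 ≥ 6 months; credit score 634 < 660.
Compensating-factor requirement not fully met.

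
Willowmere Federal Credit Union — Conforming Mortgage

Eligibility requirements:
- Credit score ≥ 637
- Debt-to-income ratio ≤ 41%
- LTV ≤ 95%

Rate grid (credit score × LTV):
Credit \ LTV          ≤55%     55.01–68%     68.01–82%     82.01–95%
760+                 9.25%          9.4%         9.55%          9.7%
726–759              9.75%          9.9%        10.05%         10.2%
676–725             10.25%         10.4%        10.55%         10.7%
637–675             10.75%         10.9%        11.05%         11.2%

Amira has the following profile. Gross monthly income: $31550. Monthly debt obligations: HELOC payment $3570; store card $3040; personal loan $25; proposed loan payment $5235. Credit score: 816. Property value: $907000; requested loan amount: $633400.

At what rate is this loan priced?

Credit score 816 ≥ 637; Total monthly debts = (3,570 + 3,040 + 25 + 5,235) = 11,870. DTI = 11,870/31,550 = 37.6% ≤ 41%
LTV: 633,400 ÷ 907,000 = 69.8%, within 95% cap
Score 816 is in the 760+ band; LTV 69.8% is in the 68.01–82% band → 9.55%.

9.55%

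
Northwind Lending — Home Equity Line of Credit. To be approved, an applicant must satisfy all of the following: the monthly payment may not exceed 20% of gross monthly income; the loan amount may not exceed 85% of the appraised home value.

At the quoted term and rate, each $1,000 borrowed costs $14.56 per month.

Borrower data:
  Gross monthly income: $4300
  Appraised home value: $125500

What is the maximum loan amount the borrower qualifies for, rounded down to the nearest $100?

Payment cap: 20% × $4,300 = $860/month.
At $14.56 per $1,000, that supports 860/14.56 × 1,000 ≈ $59,065 → $59,000.
LTV cap: 85% × $125,500 = $106,675 → $106,600.
Binding constraint: payment-to-income.

$59,000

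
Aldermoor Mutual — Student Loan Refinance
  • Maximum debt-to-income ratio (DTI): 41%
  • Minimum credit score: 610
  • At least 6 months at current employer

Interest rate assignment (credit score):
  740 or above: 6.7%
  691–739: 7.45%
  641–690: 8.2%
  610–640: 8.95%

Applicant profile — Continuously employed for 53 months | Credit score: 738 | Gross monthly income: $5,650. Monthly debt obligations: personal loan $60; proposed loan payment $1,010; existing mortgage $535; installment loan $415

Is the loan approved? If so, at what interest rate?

Approved at 7.45%

Credit score 738 ≥ 610 (meets minimum)
Total monthly debts = (60 + 1,010 + 535 + 415) = 2,020. Debt-to-income = 2,020/5,650 = 35.8% — meets 41% limit
Employment 53 ≥ 6 months
All requirements met. Score 738 falls in the 691–739 tier → 7.45%.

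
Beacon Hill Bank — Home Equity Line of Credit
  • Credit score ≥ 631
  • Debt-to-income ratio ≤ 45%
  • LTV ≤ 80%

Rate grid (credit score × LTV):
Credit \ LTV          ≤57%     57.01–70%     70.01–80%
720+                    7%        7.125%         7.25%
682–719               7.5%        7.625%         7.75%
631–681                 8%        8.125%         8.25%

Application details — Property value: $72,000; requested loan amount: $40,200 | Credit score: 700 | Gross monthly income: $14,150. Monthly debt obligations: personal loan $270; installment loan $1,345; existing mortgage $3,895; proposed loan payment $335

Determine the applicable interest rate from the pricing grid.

7.5%

Credit score 700 ≥ 631; Total monthly debts = (270 + 1,345 + 3,895 + 335) = 5,845. Debt-to-income = 5,845/14,150 = 41.3% — meets 45% limit
LTV = 40,200/72,000 = 55.8% ≤ 80%
Score 700 is in the 682–719 band; LTV 55.8% is in the ≤57% band → 7.5%.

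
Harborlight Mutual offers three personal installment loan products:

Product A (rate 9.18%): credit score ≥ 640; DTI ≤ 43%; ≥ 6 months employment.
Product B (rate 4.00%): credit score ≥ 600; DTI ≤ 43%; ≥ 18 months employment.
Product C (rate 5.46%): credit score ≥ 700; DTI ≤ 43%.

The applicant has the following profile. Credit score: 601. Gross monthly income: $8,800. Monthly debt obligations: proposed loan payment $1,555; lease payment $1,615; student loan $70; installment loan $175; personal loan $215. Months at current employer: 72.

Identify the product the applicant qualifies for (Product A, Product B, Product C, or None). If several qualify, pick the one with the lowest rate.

Product B

Total debts = (1,555 + 1,615 + 70 + 175 + 215) = 3,630; DTI = 3,630/8,800 = 41.2%.
Product A: score 601 < 640; DTI 41.2% ≤ 43%; employment 72 ≥ 6 mo → does not qualify.
Product B: score 601 ≥ 600; DTI 41.2% ≤ 43%; employment 72 ≥ 18 mo → qualifies.
Product C: score 601 < 700; DTI 41.2% ≤ 43% → does not qualify.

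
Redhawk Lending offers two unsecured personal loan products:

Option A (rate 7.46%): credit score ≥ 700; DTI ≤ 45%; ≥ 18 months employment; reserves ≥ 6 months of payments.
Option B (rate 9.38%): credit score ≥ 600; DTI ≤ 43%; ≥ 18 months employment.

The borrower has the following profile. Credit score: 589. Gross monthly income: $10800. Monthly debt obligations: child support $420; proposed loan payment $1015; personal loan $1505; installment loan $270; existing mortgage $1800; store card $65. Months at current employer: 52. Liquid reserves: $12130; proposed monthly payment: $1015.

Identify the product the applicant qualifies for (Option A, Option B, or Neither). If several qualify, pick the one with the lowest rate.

Total debts = (420 + 1,015 + 1,505 + 270 + 1,800 + 65) = 5,075; DTI = 5,075/10,800 = 47%.
Reserves = 12,130/1,015 = 12.0 months.
Option A: score 589 < 700; DTI 47% > 45%; employment 52 ≥ 18 mo; reserves 12.0 ≥ 6 mo → does not qualify.
Option B: score 589 < 600; DTI 47% > 43%; employment 52 ≥ 18 mo → does not qualify.

Neither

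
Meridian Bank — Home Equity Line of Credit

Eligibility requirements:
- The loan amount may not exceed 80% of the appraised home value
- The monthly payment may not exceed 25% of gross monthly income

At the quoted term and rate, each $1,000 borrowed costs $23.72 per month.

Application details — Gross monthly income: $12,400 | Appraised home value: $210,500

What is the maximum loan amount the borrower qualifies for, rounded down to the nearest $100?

Payment cap: 25% × $12,400 = $3,100/month.
At $23.72 per $1,000, that supports 3,100/23.72 × 1,000 ≈ $130,691 → $130,600.
LTV cap: 80% × $210,500 = $168,400 → $168,400.
Binding constraint: payment-to-income.

$130,600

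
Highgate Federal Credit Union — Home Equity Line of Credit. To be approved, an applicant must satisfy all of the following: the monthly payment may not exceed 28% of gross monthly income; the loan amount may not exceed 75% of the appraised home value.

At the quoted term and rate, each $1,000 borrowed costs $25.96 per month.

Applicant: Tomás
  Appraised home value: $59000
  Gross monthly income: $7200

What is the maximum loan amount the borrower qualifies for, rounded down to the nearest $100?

$44,200

Payment cap: 28% × $7,200 = $2,016/month.
At $25.96 per $1,000, that supports 2,016/25.96 × 1,000 ≈ $77,657 → $77,600.
LTV cap: 75% × $59,000 = $44,250 → $44,200.
Binding constraint: loan-to-value.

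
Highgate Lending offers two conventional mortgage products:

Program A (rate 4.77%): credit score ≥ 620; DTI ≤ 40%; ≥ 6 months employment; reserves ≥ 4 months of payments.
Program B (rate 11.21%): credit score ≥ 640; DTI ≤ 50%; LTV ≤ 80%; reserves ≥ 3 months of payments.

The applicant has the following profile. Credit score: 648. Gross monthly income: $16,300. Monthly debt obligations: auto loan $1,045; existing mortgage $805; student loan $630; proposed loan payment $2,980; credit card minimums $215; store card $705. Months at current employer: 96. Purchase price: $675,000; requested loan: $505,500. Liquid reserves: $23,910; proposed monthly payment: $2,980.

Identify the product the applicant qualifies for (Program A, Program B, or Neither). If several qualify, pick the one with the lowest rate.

Program A

Total debts = (1,045 + 805 + 630 + 2,980 + 215 + 705) = 6,380; DTI = 6,380/16,300 = 39.1%.
LTV = 505,500/675,000 = 74.9%.
Reserves = 23,910/2,980 = 8.0 months.
Program A: score 648 ≥ 620; DTI 39.1% ≤ 40%; employment 96 ≥ 6 mo; reserves 8.0 ≥ 4 mo → qualifies.
Program B: score 648 ≥ 640; DTI 39.1% ≤ 50%; LTV 74.9% ≤ 80%; reserves 8.0 ≥ 3 mo → qualifies.
Qualifying: Program A, Program B. Lowest rate is 4.77% → Program A.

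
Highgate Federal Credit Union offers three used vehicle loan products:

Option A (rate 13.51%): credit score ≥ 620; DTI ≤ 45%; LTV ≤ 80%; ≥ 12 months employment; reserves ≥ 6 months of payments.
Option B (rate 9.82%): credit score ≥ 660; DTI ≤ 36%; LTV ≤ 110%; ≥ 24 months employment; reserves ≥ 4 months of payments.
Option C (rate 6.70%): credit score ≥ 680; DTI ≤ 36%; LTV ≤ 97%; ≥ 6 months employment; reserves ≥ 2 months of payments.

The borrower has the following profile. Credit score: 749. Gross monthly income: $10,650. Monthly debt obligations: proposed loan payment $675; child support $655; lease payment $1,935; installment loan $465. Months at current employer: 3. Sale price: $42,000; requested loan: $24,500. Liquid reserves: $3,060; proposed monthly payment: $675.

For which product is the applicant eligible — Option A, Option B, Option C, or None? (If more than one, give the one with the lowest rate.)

Total debts = (675 + 655 + 1,935 + 465) = 3,730; DTI = 3,730/10,650 = 35%.
LTV = 24,500/42,000 = 58.3%.
Reserves = 3,060/675 = 4.5 months.
Option A: score 749 ≥ 620; DTI 35% ≤ 45%; LTV 58.3% ≤ 80%; employment 3 < 12 mo; reserves 4.5 < 6 mo → does not qualify.
Option B: score 749 ≥ 660; DTI 35% ≤ 36%; LTV 58.3% ≤ 110%; employment 3 < 24 mo; reserves 4.5 ≥ 4 mo → does not qualify.
Option C: score 749 ≥ 680; DTI 35% ≤ 36%; LTV 58.3% ≤ 97%; employment 3 < 6 mo; reserves 4.5 ≥ 2 mo → does not qualify.

None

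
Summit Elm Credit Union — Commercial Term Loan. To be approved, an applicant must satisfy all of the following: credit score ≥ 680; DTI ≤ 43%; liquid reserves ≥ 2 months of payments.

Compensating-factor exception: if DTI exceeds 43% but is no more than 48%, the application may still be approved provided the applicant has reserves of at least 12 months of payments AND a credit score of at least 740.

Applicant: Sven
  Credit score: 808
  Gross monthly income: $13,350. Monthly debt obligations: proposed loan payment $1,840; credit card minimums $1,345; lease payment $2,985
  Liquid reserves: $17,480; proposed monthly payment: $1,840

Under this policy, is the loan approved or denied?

Credit score 808 ≥ 680 (meets base)
Total debts = (1,840 + 1,345 + 2,985) = 6,170. DTI: 6,170 ÷ 13,350 = 46.2%, over the 43% base limit.
Liquid reserves cover 17,480/1,840 = 9.5 months — ≥ 2 required
46.2% falls in the override range (43%–48%), so the compensating-factor test applies.
Reserves 9.5 < 12 months; credit score 808 ≥ 740.
Compensating-factor requirement not fully met.

Denied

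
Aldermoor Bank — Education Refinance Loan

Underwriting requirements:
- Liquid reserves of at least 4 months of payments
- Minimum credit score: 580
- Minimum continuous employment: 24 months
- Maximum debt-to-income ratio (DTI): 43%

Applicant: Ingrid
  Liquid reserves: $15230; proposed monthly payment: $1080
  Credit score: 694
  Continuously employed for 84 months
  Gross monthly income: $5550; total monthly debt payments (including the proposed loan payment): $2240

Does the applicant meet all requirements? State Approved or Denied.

Liquid reserves cover 15,230/1,080 = 14.1 months — ≥ 4 required
Credit score 694 ≥ 580 (meets)
Employment 84 ≥ 24 months
Debt-to-income = 2,240/5,550 = 40.4% — meets 43% limit
All criteria satisfied.

Approved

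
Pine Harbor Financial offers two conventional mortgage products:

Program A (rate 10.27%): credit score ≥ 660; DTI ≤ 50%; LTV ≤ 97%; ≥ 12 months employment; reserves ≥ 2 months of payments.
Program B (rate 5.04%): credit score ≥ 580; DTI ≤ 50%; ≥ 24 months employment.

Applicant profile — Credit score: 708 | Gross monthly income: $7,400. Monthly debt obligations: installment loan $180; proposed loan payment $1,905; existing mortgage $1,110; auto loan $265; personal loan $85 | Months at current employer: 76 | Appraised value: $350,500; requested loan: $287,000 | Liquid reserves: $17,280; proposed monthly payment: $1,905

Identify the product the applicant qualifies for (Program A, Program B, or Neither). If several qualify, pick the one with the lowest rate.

Total debts = (180 + 1,905 + 1,110 + 265 + 85) = 3,545; DTI = 3,545/7,400 = 47.9%.
LTV = 287,000/350,500 = 81.9%.
Reserves = 17,280/1,905 = 9.1 months.
Program A: score 708 ≥ 660; DTI 47.9% ≤ 50%; LTV 81.9% ≤ 97%; employment 76 ≥ 12 mo; reserves 9.1 ≥ 2 mo → qualifies.
Program B: score 708 ≥ 580; DTI 47.9% ≤ 50%; employment 76 ≥ 24 mo → qualifies.
Qualifying: Program A, Program B. Lowest rate is 5.04% → Program B.

Program B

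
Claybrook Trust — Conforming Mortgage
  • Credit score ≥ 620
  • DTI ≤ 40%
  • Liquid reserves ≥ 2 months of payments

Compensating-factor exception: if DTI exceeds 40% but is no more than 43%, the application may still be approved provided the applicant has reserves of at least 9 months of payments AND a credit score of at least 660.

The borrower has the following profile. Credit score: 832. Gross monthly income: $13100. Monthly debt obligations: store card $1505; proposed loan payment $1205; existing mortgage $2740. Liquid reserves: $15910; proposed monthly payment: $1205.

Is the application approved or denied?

Approved

Credit score 832 ≥ 620 (meets base)
Total debts = (1,505 + 1,205 + 2,740) = 5,450. DTI = 5,450/13,100 = 41.6% > 40% — standard DTI limit exceeded.
Reserves: 15,910 ÷ 1,205 = 13.2 months (meets 2-month minimum)
DTI 41.6% is within the 40%–43% exception band; checking compensating factors.
Override check — reserves: 13.2 mo (ok); score: 832 (ok).
Both compensating conditions met → exception applies.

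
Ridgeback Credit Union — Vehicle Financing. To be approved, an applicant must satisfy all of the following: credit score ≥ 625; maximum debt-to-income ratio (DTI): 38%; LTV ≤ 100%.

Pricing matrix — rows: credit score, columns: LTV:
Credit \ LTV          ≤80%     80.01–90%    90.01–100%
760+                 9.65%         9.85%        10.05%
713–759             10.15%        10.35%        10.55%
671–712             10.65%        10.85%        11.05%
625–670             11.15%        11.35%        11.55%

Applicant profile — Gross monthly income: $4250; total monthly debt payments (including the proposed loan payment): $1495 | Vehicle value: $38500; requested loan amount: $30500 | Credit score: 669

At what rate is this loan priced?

Credit score 669 ≥ 625; DTI = 1,495/4,250 = 35.2% ≤ 38%
LTV = 30,500/38,500 = 79.2% ≤ 100%
Score 669 is in the 625–670 band; LTV 79.2% is in the ≤80% band → 11.15%.

11.15%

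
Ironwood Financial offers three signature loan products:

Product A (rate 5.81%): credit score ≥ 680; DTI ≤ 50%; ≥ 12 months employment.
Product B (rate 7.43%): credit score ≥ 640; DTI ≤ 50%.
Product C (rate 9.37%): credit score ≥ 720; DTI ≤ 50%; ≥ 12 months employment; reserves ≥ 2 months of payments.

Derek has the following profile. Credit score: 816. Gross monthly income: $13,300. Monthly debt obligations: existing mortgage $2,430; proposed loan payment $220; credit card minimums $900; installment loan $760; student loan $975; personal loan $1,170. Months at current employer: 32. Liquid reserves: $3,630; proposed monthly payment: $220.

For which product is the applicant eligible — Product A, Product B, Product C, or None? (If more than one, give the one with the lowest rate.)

Total debts = (2,430 + 220 + 900 + 760 + 975 + 1,170) = 6,455; DTI = 6,455/13,300 = 48.5%.
Reserves = 3,630/220 = 16.5 months.
Product A: score 816 ≥ 680; DTI 48.5% ≤ 50%; employment 32 ≥ 12 mo → qualifies.
Product B: score 816 ≥ 640; DTI 48.5% ≤ 50% → qualifies.
Product C: score 816 ≥ 720; DTI 48.5% ≤ 50%; employment 32 ≥ 12 mo; reserves 16.5 ≥ 2 mo → qualifies.
Qualifying: Product A, Product B, Product C. Lowest rate is 5.81% → Product A.

Product A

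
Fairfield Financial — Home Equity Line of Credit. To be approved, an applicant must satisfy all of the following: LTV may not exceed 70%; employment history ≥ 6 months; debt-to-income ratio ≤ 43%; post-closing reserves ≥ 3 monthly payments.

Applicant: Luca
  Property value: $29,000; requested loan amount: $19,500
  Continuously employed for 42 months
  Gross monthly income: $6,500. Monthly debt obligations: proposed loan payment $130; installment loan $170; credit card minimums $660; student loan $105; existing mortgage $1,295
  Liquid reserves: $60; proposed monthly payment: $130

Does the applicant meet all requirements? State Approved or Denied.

LTV: 19,500 ÷ 29,000 = 67.2%, within 70% cap
Employment 42 ≥ 6 months
Total monthly debts = (130 + 170 + 660 + 105 + 1,295) = 2,360. Debt-to-income = 2,360/6,500 = 36.3% — meets 43% limit
Reserves: 60 ÷ 130 = 0.5 months (below 3-month minimum)
Fails on reserves.

Denied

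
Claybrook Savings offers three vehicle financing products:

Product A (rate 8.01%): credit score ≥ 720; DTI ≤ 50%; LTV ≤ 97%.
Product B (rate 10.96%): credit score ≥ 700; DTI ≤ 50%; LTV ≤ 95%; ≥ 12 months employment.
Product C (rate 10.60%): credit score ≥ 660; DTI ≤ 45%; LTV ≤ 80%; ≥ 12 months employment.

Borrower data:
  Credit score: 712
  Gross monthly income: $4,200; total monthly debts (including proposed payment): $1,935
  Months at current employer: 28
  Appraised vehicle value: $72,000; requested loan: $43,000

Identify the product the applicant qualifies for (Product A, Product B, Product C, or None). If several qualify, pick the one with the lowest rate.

DTI = 1,935/4,200 = 46.1%.
LTV = 43,000/72,000 = 59.7%.
Product A: score 712 < 720; DTI 46.1% ≤ 50%; LTV 59.7% ≤ 97% → does not qualify.
Product B: score 712 ≥ 700; DTI 46.1% ≤ 50%; LTV 59.7% ≤ 95%; employment 28 ≥ 12 mo → qualifies.
Product C: score 712 ≥ 660; DTI 46.1% > 45%; LTV 59.7% ≤ 80%; employment 28 ≥ 12 mo → does not qualify.

Product B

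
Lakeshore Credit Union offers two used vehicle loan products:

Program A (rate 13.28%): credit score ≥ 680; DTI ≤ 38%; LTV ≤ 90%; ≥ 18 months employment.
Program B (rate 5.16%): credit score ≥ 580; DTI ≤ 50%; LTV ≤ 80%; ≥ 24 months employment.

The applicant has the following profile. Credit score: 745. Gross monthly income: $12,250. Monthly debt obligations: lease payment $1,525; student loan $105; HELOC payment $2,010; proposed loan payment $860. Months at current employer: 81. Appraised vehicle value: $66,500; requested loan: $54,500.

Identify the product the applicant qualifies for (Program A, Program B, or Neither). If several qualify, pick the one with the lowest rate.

Program A

Total debts = (1,525 + 105 + 2,010 + 860) = 4,500; DTI = 4,500/12,250 = 36.7%.
LTV = 54,500/66,500 = 82%.
Program A: score 745 ≥ 680; DTI 36.7% ≤ 38%; LTV 82% ≤ 90%; employment 81 ≥ 18 mo → qualifies.
Program B: score 745 ≥ 580; DTI 36.7% ≤ 50%; LTV 82% > 80%; employment 81 ≥ 24 mo → does not qualify.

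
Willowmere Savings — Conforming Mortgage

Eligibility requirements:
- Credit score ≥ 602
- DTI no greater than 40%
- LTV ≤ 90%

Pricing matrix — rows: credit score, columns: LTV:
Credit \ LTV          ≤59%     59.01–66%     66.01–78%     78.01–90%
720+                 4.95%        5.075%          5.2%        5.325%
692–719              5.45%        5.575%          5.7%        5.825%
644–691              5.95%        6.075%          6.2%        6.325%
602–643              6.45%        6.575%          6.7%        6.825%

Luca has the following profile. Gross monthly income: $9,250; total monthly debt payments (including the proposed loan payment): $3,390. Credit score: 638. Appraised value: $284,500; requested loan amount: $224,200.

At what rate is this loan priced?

Credit score 638 ≥ 602; DTI = 3,390/9,250 = 36.6% ≤ 40%
LTV: 224,200 ÷ 284,500 = 78.8%, within 90% cap
Credit 638 → row 602–643; LTV 78.8% → column 78.01–90%. Grid cell → 6.825%.

6.825%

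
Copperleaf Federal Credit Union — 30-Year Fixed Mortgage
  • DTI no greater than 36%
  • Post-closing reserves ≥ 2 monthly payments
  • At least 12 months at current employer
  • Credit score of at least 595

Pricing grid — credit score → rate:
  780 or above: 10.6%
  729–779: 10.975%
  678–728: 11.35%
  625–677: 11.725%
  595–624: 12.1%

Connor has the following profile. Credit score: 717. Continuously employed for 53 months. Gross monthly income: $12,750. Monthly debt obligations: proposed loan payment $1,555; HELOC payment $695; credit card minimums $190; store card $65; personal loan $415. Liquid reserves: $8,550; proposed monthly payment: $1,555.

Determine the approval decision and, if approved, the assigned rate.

Credit score 717 ≥ 595 (meets minimum)
Total monthly debts = (1,555 + 695 + 190 + 65 + 415) = 2,920. DTI = 2,920/12,750 = 22.9% ≤ 36%
Reserves: 8,550 ÷ 1,555 = 5.5 months (meets 2-month minimum)
Employment 53 ≥ 12 months
All requirements met. Score 717 falls in the 678–728 tier → 11.35%.

Approved at 11.35%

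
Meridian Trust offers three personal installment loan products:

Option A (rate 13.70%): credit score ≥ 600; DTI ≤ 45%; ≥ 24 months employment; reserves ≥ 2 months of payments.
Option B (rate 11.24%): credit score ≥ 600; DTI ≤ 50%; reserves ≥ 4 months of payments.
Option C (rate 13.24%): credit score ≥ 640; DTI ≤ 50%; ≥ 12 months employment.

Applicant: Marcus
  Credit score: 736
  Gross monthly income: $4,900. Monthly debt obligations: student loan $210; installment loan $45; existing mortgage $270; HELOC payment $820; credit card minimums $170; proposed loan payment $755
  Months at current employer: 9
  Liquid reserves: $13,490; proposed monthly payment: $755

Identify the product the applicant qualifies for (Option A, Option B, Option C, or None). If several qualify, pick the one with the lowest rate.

Option B

Total debts = (210 + 45 + 270 + 820 + 170 + 755) = 2,270; DTI = 2,270/4,900 = 46.3%.
Reserves = 13,490/755 = 17.9 months.
Option A: score 736 ≥ 600; DTI 46.3% > 45%; employment 9 < 24 mo; reserves 17.9 ≥ 2 mo → does not qualify.
Option B: score 736 ≥ 600; DTI 46.3% ≤ 50%; reserves 17.9 ≥ 4 mo → qualifies.
Option C: score 736 ≥ 640; DTI 46.3% ≤ 50%; employment 9 < 12 mo → does not qualify.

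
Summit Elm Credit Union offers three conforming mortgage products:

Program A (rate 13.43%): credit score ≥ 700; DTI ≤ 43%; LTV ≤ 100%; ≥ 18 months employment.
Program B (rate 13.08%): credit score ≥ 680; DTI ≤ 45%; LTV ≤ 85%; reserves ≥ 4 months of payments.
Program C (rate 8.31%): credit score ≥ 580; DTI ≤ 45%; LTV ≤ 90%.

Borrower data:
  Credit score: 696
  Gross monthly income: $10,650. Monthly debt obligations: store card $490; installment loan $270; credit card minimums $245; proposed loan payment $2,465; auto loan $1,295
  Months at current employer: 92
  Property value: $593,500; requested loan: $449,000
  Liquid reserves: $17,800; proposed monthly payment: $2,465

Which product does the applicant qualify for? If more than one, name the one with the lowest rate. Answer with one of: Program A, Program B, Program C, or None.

Total debts = (490 + 270 + 245 + 2,465 + 1,295) = 4,765; DTI = 4,765/10,650 = 44.7%.
LTV = 449,000/593,500 = 75.7%.
Reserves = 17,800/2,465 = 7.2 months.
Program A: score 696 < 700; DTI 44.7% > 43%; LTV 75.7% ≤ 100%; employment 92 ≥ 18 mo → does not qualify.
Program B: score 696 ≥ 680; DTI 44.7% ≤ 45%; LTV 75.7% ≤ 85%; reserves 7.2 ≥ 4 mo → qualifies.
Program C: score 696 ≥ 580; DTI 44.7% ≤ 45%; LTV 75.7% ≤ 90% → qualifies.
Qualifying: Program B, Program C. Lowest rate is 8.31% → Program C.

Program C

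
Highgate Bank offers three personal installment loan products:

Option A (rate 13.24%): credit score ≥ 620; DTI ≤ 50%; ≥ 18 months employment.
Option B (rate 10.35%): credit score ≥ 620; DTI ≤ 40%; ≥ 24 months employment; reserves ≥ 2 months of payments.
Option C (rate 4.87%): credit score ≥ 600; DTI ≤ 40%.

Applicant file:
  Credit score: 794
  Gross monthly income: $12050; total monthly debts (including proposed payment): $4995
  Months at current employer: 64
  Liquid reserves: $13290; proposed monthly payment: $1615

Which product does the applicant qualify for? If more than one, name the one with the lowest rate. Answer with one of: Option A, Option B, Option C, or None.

Option A

DTI = 4,995/12,050 = 41.5%.
Reserves = 13,290/1,615 = 8.2 months.
Option A: score 794 ≥ 620; DTI 41.5% ≤ 50%; employment 64 ≥ 18 mo → qualifies.
Option B: score 794 ≥ 620; DTI 41.5% > 40%; employment 64 ≥ 24 mo; reserves 8.2 ≥ 2 mo → does not qualify.
Option C: score 794 ≥ 600; DTI 41.5% > 40% → does not qualify.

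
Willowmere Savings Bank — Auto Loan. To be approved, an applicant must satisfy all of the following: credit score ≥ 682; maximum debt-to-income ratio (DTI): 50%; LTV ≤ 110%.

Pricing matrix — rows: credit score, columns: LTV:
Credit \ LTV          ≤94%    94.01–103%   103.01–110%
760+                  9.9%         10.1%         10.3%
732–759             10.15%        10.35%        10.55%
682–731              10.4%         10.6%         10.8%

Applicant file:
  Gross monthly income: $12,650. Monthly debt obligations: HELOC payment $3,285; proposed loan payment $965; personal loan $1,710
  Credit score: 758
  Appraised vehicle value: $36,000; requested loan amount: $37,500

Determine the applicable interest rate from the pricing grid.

Credit score 758 ≥ 682; Total monthly debts = (3,285 + 965 + 1,710) = 5,960. DTI: 5,960 ÷ 12,650 = 47.1%, within the 50% cap
Loan-to-value = 37,500/36,000 = 104.2% — pass (110% max)
Credit 758 → row 732–759; LTV 104.2% → column 103.01–110%. Grid cell → 10.55%.

10.55%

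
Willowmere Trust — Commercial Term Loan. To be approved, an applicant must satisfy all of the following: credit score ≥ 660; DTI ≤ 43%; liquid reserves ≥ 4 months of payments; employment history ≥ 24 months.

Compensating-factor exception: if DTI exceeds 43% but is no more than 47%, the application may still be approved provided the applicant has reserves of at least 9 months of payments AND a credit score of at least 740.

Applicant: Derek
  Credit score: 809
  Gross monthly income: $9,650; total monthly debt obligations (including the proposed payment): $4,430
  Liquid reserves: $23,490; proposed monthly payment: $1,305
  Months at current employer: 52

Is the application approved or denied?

Approved

Credit score 809 ≥ 660 (meets base)
DTI = 4,430/9,650 = 45.9% > 43% — standard DTI limit exceeded.
Reserves: 23,490 ÷ 1,305 = 18.0 months (meets 4-month minimum)
Employment 52 ≥ 24 months
DTI 45.9% is within the 43%–47% exception band; checking compensating factors.
Reserves 18.0 ≥ 9 months; credit score 809 ≥ 740.
Both compensating conditions met → exception applies.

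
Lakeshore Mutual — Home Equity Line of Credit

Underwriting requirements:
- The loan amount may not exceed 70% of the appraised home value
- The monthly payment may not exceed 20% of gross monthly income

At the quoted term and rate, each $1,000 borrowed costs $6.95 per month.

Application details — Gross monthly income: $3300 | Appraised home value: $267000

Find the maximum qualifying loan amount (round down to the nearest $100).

$94,900

Payment cap: 20% × $3,300 = $660/month.
At $6.95 per $1,000, that supports 660/6.95 × 1,000 ≈ $94,964 → $94,900.
LTV cap: 70% × $267,000 = $186,900 → $186,900.
Binding constraint: payment-to-income.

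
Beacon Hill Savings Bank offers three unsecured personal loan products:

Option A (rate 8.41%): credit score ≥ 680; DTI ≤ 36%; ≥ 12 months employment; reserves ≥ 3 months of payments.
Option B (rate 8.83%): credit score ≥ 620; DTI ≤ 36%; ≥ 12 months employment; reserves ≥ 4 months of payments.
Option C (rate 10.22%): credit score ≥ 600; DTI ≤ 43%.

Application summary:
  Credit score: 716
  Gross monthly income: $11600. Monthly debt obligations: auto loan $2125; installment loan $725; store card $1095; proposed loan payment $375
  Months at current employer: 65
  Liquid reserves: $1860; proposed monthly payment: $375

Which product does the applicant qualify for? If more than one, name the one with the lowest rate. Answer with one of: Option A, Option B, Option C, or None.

Option C

Total debts = (2,125 + 725 + 1,095 + 375) = 4,320; DTI = 4,320/11,600 = 37.2%.
Reserves = 1,860/375 = 5.0 months.
Option A: score 716 ≥ 680; DTI 37.2% > 36%; employment 65 ≥ 12 mo; reserves 5.0 ≥ 3 mo → does not qualify.
Option B: score 716 ≥ 620; DTI 37.2% > 36%; employment 65 ≥ 12 mo; reserves 5.0 ≥ 4 mo → does not qualify.
Option C: score 716 ≥ 600; DTI 37.2% ≤ 43% → qualifies.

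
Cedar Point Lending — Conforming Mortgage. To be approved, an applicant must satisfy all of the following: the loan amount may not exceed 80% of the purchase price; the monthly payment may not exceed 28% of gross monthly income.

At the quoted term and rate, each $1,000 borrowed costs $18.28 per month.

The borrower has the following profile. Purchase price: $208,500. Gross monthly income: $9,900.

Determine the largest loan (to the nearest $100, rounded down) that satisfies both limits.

$151,600

Payment cap: 28% × $9,900 = $2,772/month.
At $18.28 per $1,000, that supports 2,772/18.28 × 1,000 ≈ $151,641 → $151,600.
LTV cap: 80% × $208,500 = $166,800 → $166,800.
Binding constraint: payment-to-income.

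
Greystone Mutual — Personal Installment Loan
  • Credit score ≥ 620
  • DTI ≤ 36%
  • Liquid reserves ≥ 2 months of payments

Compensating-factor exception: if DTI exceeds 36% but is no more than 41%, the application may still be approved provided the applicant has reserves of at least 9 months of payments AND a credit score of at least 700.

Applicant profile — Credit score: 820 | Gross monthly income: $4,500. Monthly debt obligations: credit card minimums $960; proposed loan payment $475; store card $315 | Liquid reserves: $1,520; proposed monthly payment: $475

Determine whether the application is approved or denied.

Denied

Credit score 820 ≥ 620 (meets base)
Total debts = (960 + 475 + 315) = 1,750. DTI: 1,750 ÷ 4,500 = 38.9%, over the 36% base limit.
Reserves: 1,520 ÷ 475 = 3.2 months (meets 2-month minimum)
DTI 38.9% is within the 36%–41% exception band; checking compensating factors.
Reserves 3.2 < 9 months; credit score 820 ≥ 700.
Override conditions not both satisfied; exception does not apply.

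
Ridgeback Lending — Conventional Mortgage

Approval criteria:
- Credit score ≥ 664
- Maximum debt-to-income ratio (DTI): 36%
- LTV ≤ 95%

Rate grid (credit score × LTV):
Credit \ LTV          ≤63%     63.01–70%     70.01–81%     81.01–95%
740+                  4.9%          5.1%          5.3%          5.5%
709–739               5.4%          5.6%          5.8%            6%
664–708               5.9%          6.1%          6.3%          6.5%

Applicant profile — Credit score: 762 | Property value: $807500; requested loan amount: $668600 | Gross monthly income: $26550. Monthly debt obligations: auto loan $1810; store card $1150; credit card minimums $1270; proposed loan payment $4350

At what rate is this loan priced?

5.5%

Credit score 762 ≥ 664; Total monthly debts = (1,810 + 1,150 + 1,270 + 4,350) = 8,580. Debt-to-income = 8,580/26,550 = 32.3% — meets 36% limit
Loan-to-value = 668,600/807,500 = 82.8% — pass (95% max)
Row: 762 falls in 740+. Column: 82.8% falls in 81.01–95%. Rate = 5.5%.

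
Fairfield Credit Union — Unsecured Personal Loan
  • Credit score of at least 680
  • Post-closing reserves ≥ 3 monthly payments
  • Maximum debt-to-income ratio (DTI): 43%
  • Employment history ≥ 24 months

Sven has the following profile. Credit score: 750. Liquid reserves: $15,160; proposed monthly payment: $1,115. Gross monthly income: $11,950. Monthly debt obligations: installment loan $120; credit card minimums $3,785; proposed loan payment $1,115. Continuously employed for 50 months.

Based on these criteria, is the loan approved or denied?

Approved

Credit score 750 ≥ 680 (meets)
Liquid reserves cover 15,160/1,115 = 13.6 months — ≥ 3 required
Total monthly debts = (120 + 3,785 + 1,115) = 5,020. DTI: 5,020 ÷ 11,950 = 42%, within the 43% cap
Employment 50 ≥ 24 months
All criteria satisfied.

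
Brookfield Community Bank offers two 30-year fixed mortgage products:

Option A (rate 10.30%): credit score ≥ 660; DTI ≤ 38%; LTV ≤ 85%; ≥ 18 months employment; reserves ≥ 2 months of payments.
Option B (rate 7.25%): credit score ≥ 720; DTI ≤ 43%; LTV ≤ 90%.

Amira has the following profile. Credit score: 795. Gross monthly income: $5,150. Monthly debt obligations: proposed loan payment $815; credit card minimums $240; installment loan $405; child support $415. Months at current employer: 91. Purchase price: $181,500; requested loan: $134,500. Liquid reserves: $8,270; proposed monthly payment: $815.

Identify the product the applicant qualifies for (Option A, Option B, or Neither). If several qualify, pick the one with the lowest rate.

Option B

Total debts = (815 + 240 + 405 + 415) = 1,875; DTI = 1,875/5,150 = 36.4%.
LTV = 134,500/181,500 = 74.1%.
Reserves = 8,270/815 = 10.1 months.
Option A: score 795 ≥ 660; DTI 36.4% ≤ 38%; LTV 74.1% ≤ 85%; employment 91 ≥ 18 mo; reserves 10.1 ≥ 2 mo → qualifies.
Option B: score 795 ≥ 720; DTI 36.4% ≤ 43%; LTV 74.1% ≤ 90% → qualifies.
Qualifying: Option A, Option B. Lowest rate is 7.25% → Option B.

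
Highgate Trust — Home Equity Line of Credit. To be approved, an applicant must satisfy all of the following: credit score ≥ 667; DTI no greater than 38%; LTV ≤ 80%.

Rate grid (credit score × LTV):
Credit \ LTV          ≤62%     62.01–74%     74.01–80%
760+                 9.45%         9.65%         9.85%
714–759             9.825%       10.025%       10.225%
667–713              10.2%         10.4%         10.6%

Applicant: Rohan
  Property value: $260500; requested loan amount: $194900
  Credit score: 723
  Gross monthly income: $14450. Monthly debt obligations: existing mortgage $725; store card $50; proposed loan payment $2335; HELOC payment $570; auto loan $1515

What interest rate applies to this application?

10.225%

Credit score 723 ≥ 667; Total monthly debts = (725 + 50 + 2,335 + 570 + 1,515) = 5,195. DTI: 5,195 ÷ 14,450 = 36%, within the 38% cap
LTV: 194,900 ÷ 260,500 = 74.8%, within 80% cap
Row: 723 falls in 714–759. Column: 74.8% falls in 74.01–80%. Rate = 10.225%.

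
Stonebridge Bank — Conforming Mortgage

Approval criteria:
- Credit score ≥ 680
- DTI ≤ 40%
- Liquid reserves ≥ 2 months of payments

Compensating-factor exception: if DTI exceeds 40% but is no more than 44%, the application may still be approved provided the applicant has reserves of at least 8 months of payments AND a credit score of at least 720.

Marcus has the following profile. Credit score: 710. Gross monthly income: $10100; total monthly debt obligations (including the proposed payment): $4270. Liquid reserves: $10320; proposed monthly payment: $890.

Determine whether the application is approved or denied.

Credit score 710 ≥ 680 (meets base)
DTI = 4,270/10,100 = 42.3% > 40% — standard DTI limit exceeded.
Liquid reserves cover 10,320/890 = 11.6 months — ≥ 2 required
DTI 42.3% is within the 40%–44% exception band; checking compensating factors.
Reserves 11.6 ≥ 8 months; credit score 710 < 720.
Compensating-factor requirement not fully met.

Denied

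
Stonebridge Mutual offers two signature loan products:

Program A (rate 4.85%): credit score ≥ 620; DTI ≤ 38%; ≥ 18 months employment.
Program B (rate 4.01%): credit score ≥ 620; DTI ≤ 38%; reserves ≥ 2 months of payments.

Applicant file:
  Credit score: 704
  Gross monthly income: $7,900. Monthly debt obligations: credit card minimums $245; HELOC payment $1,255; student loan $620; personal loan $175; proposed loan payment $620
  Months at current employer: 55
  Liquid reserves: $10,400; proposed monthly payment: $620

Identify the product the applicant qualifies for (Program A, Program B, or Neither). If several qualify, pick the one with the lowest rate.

Total debts = (245 + 1,255 + 620 + 175 + 620) = 2,915; DTI = 2,915/7,900 = 36.9%.
Reserves = 10,400/620 = 16.8 months.
Program A: score 704 ≥ 620; DTI 36.9% ≤ 38%; employment 55 ≥ 18 mo → qualifies.
Program B: score 704 ≥ 620; DTI 36.9% ≤ 38%; reserves 16.8 ≥ 2 mo → qualifies.
Qualifying: Program A, Program B. Lowest rate is 4.01% → Program B.

Program B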